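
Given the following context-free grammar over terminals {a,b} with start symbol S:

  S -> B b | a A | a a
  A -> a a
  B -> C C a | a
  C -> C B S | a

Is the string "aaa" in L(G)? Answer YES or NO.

Convert to CNF:
  S -> B T1 | T0 A | T0 T0
  A -> T0 T0
  B -> C X2 | a
  C -> C X3 | a
  T0 -> a
  T1 -> b
  X2 -> C T0
  X3 -> B S

Fill CYK table bottom-up:
  cell(0,0) a: {B,C,T0}  orig:{B,C}
  cell(1,1) a: {B,C,T0}  orig:{B,C}
  cell(2,2) a: {B,C,T0}  orig:{B,C}
  cell(0,1) aa: {A,S,X2}  orig:{A,S}
  cell(1,2) aa: {A,S,X2}  orig:{A,S}
  cell(0,2) aaa: {B,S,X3}  orig:{B,S}

S ∈ T[0,2] ⇒ YES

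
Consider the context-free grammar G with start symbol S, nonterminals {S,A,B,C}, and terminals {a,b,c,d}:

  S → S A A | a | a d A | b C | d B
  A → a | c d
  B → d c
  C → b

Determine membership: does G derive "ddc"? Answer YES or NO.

CNF form of G:
  S -> S X4 | T1 B | T2 X5 | T3 C | a
  A -> T0 T1 | a
  B -> T1 T0
  C -> b
  T0 -> c
  T1 -> d
  T2 -> a
  T3 -> b
  X4 -> A A
  X5 -> T1 A

CYK table (by increasing span):
  cell(0,0) d: {T1}  orig:{}
  cell(1,1) d: {T1}  orig:{}
  cell(2,2) c: {T0}  orig:{}
  cell(0,1) dd: ∅
  cell(1,2) dc: {B}
  cell(0,2) ddc: {S}

S ∈ T[0,2] ⇒ YES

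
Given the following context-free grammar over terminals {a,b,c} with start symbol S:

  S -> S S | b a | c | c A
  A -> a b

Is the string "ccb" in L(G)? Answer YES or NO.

Convert to CNF:
  S -> S S | T1 T0 | T2 A | c
  A -> T0 T1
  T0 -> a
  T1 -> b
  T2 -> c

CYK table (by increasing span):
  T[0,0] 'c' = {S,T2}  orig:{S}
  T[1,1] 'c' = {S,T2}  orig:{S}
  T[2,2] 'b' = {T1}  orig:{}
  T[0,1] 'cc' = {S}
  T[1,2] 'cb' = ∅
  T[0,2] 'ccb' = ∅

S ∉ T[0,2] ⇒ NO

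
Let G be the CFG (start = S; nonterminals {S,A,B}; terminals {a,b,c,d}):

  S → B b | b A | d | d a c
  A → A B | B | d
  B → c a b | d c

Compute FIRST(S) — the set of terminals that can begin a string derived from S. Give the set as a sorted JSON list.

Compute FIRST by fixpoint:
[1]
  A via A→d: +{d}
  B via B→c a b: +{c}
  B via B→d c: +{d}
  S via S→B b: +{c,d}
  S via S→b A: +{b}
  FIRST(S)={b,c,d}  FIRST(A)={d}  FIRST(B)={c,d}
[2]
  A via A→B: +{c}
  FIRST(S)={b,c,d}  FIRST(A)={c,d}  FIRST(B)={c,d}
[3] (no change)
  FIRST(S)={b,c,d}  FIRST(A)={c,d}  FIRST(B)={c,d}

FIRST(S) = ["b", "c", "d"]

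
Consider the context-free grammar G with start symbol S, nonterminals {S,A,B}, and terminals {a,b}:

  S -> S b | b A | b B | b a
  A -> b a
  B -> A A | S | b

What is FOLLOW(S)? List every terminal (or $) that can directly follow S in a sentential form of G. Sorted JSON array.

Compute FIRST by fixpoint:
pass 1:
  A via A→b a: +{b}
  B via B→A A: +{b}
  S via S→b A: +{b}
  S: {b}  A: {b}  B: {b}
pass 2: done
  S: {b}  A: {b}  B: {b}

FOLLOW sets:
initialize: $ ∈ FOLLOW(S)
[1]
  B→A A: FOLLOW(A) ⊇ FIRST(A) = {b}; new: +{b}
  S→S b: FOLLOW(S) ⊇ FIRST(b) = {b}; new: +{b}
  S→b A: FOLLOW(A) ⊇ FOLLOW(S) ⊇ {$,b}; new: +{$}
  S→b B: FOLLOW(B) ⊇ FOLLOW(S) ⊇ {$,b}; new: +{$,b}
  S: {$,b}  A: {$,b}  B: {$,b}
[2] (no change)
  S: {$,b}  A: {$,b}  B: {$,b}

FOLLOW(S) = ["$", "b"]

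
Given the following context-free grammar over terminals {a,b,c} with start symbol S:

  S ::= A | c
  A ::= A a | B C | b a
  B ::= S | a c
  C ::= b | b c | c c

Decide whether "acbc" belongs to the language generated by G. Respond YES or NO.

Convert to CNF:
  S -> A T0 | B C | T1 T0 | c
  A -> A T0 | B C | T1 T0
  B -> A T0 | B C | T0 T2 | T1 T0 | c
  C -> T1 T2 | T2 T2 | b
  T0 -> a
  T1 -> b
  T2 -> c

CYK table (by increasing span):
  cell(0,0) a: {T0}  orig:{}
  cell(1,1) c: {B,S,T2}  orig:{B,S}
  cell(2,2) b: {C,T1}  orig:{C}
  cell(3,3) c: {B,S,T2}  orig:{B,S}
  cell(0,1) ac: {B}
  cell(1,2) cb: {A,B,S}
  cell(2,3) bc: {C}
  cell(0,2) acb: {A,B,S}
  cell(1,3) cbc: {A,B,S}
  cell(0,3) acbc: {A,B,S}

S ∈ T[0,3] ⇒ YES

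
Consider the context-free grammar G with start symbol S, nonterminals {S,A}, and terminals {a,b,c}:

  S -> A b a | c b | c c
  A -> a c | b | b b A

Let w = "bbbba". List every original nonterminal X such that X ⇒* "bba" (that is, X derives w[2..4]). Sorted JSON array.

CNF form of G:
  S -> A X4 | T1 T1 | T1 T2
  A -> T0 T1 | T2 X3 | b
  T0 -> a
  T1 -> c
  T2 -> b
  X3 -> T2 A
  X4 -> T2 T0

CYK table (by increasing span) — only the sub-triangle for w[2..4]:
  cell(2,2) b: {A,T2}  orig:{A}
  cell(3,3) b: {A,T2}  orig:{A}
  cell(4,4) a: {T0}  orig:{}
  cell(2,3) bb: {X3}  orig:{}
  cell(3,4) ba: {X4}  orig:{}
  cell(2,4) bba: {S}

Original NTs in T[2,4] deriving "bba": ["S"]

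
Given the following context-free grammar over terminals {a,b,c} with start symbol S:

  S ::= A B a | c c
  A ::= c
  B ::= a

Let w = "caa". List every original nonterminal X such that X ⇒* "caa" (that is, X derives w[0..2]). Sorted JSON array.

Convert to CNF:
  S -> A X2 | T1 T1
  A -> c
  B -> a
  T0 -> a
  T1 -> c
  X2 -> B T0

Fill CYK table bottom-up (cells [i..j] with 0 ≤ i ≤ j ≤ 2 only):
  [0..0]={A,T1}  "c"  orig:{A}
  [1..1]={B,T0}  "a"  orig:{B}
  [2..2]={B,T0}  "a"  orig:{B}
  [0..1]=∅  "ca"
  [1..2]={X2}  "aa"  orig:{}
  [0..2]={S}  "caa"

Original NTs in T[0,2] deriving "caa": ["S"]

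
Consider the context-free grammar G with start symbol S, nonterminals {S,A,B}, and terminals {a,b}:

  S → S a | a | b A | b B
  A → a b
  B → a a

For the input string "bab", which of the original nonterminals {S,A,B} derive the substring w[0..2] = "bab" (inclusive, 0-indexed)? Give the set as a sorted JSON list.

Convert to CNF:
  S -> S T0 | T1 A | T1 B | a
  A -> T0 T1
  B -> T0 T0
  T0 -> a
  T1 -> b

Fill CYK table bottom-up (cells [i..j] with 0 ≤ i ≤ j ≤ 2 only):
  cell(0,0) b: {T1}  orig:{}
  cell(1,1) a: {S,T0}  orig:{S}
  cell(2,2) b: {T1}  orig:{}
  cell(0,1) ba: ∅
  cell(1,2) ab: {A}
  cell(0,2) bab: {S}

Original NTs in T[0,2] deriving "bab": ["S"]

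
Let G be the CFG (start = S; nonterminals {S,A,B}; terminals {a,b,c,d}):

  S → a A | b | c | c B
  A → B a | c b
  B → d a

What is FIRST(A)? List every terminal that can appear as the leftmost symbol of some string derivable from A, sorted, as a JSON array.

Compute FIRST by fixpoint:
round 1:
  A via A→c b: +{c}
  B via B→d a: +{d}
  S via S→a A: +{a}
  S via S→b: +{b}
  S via S→c: +{c}
  FIRST(S)={a,b,c}  FIRST(A)={c}  FIRST(B)={d}
round 2:
  A via A→B a: +{d}
  FIRST(S)={a,b,c}  FIRST(A)={c,d}  FIRST(B)={d}
round 3: done
  FIRST(S)={a,b,c}  FIRST(A)={c,d}  FIRST(B)={d}

FIRST(A) = ["c", "d"]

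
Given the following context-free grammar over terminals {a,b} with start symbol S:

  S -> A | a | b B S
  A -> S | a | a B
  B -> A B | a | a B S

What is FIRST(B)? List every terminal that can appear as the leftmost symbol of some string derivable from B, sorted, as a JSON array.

Compute FIRST by fixpoint:
[1]
  A via A→a: +{a}
  B via B→A B: +{a}
  S via S→A: +{a}
  S via S→b B S: +{b}
  FIRST[S]={a,b}  FIRST[A]={a}  FIRST[B]={a}
[2]
  A via A→S: +{b}
  B via B→A B: +{b}
  FIRST[S]={a,b}  FIRST[A]={a,b}  FIRST[B]={a,b}
[3] done
  FIRST[S]={a,b}  FIRST[A]={a,b}  FIRST[B]={a,b}

FIRST(B) = ["a", "b"]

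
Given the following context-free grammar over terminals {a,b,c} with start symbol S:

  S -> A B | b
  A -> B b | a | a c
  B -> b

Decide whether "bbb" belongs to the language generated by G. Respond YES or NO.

CNF form of G:
  S -> A B | b
  A -> B T0 | T1 T2 | a
  B -> b
  T0 -> b
  T1 -> a
  T2 -> c

Fill CYK table bottom-up:
  cell(0,0) b: {B,S,T0}  orig:{B,S}
  cell(1,1) b: {B,S,T0}  orig:{B,S}
  cell(2,2) b: {B,S,T0}  orig:{B,S}
  cell(0,1) bb: {A}
  cell(1,2) bb: {A}
  cell(0,2) bbb: {S}

S ∈ T[0,2] ⇒ YES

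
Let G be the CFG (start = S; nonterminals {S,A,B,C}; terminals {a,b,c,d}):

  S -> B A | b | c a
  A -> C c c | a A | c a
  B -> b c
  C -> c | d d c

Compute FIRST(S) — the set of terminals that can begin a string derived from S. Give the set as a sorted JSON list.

FIRST iteration:
iter 1:
  A via A→a A: +{a}
  A via A→c a: +{c}
  B via B→b c: +{b}
  C via C→c: +{c}
  C via C→d d c: +{d}
  S via S→B A: +{b}
  S via S→c a: +{c}
  FIRST(S)={b,c}  FIRST(A)={a,c}  FIRST(B)={b}  FIRST(C)={c,d}
iter 2:
  A via A→C c c: +{d}
  FIRST(S)={b,c}  FIRST(A)={a,c,d}  FIRST(B)={b}  FIRST(C)={c,d}
iter 3: (stable)
  FIRST(S)={b,c}  FIRST(A)={a,c,d}  FIRST(B)={b}  FIRST(C)={c,d}

FIRST(S) = ["b", "c"]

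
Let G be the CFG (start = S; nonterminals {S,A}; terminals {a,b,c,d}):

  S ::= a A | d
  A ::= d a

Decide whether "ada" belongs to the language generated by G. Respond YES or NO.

Convert to CNF:
  S -> T1 A | d
  A -> T0 T1
  T0 -> d
  T1 -> a

CYK table (by increasing span):
  [0..0]={T1}  "a"  orig:{}
  [1..1]={S,T0}  "d"  orig:{S}
  [2..2]={T1}  "a"  orig:{}
  [0..1]=∅  "ad"
  [1..2]={A}  "da"
  [0..2]={S}  "ada"

S ∈ T[0,2] ⇒ YES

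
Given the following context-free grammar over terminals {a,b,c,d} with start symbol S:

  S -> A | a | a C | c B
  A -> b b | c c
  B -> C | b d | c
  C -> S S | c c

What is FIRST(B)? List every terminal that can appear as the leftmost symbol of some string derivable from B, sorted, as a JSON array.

FIRST sets, iterate to fixpoint:
pass 1:
  A via A→b b: +{b}
  A via A→c c: +{c}
  B via B→b d: +{b}
  B via B→c: +{c}
  C via C→c c: +{c}
  S via S→A: +{b,c}
  S via S→a: +{a}
  FIRST(S)={a,b,c}  FIRST(A)={b,c}  FIRST(B)={b,c}  FIRST(C)={c}
pass 2:
  C via C→S S: +{a,b}
  FIRST(S)={a,b,c}  FIRST(A)={b,c}  FIRST(B)={b,c}  FIRST(C)={a,b,c}
pass 3:
  B via B→C: +{a}
  FIRST(S)={a,b,c}  FIRST(A)={b,c}  FIRST(B)={a,b,c}  FIRST(C)={a,b,c}
pass 4: — fixpoint
  FIRST(S)={a,b,c}  FIRST(A)={b,c}  FIRST(B)={a,b,c}  FIRST(C)={a,b,c}

FIRST(B) = ["a", "b", "c"]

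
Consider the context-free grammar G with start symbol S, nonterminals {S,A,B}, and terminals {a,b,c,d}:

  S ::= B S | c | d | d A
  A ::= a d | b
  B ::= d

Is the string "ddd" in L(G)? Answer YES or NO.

CNF form of G:
  S -> B S | T1 A | c | d
  A -> T0 T1 | b
  B -> d
  T0 -> a
  T1 -> d

CYK fill:
  T[0,0] 'd' = {B,S,T1}  orig:{B,S}
  T[1,1] 'd' = {B,S,T1}  orig:{B,S}
  T[2,2] 'd' = {B,S,T1}  orig:{B,S}
  T[0,1] 'dd' = {S}
  T[1,2] 'dd' = {S}
  T[0,2] 'ddd' = {S}

S ∈ T[0,2] ⇒ YES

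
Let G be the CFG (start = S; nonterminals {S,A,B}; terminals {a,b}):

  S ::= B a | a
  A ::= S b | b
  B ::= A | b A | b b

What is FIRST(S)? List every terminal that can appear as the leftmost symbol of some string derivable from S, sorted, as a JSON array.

Compute FIRST by fixpoint:
round 1:
  A via A→b: +{b}
  B via B→A: +{b}
  S via S→B a: +{b}
  S via S→a: +{a}
  FIRST[S]={a,b}  FIRST[A]={b}  FIRST[B]={b}
round 2:
  A via A→S b: +{a}
  B via B→A: +{a}
  FIRST[S]={a,b}  FIRST[A]={a,b}  FIRST[B]={a,b}
round 3: done
  FIRST[S]={a,b}  FIRST[A]={a,b}  FIRST[B]={a,b}

FIRST(S) = ["a", "b"]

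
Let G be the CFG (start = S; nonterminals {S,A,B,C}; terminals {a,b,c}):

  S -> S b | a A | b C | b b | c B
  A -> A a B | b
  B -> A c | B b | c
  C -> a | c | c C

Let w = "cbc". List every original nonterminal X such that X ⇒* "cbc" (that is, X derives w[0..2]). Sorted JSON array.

Convert to CNF:
  S -> S T2 | T0 A | T1 B | T2 C | T2 T2
  A -> A X3 | b
  B -> A T1 | B T2 | c
  C -> T1 C | a | c
  T0 -> a
  T1 -> c
  T2 -> b
  X3 -> T0 B

CYK table (by increasing span) — only the sub-triangle for w[0..2]:
  [0..0]={B,C,T1}  "c"  orig:{B,C}
  [1..1]={A,T2}  "b"  orig:{A}
  [2..2]={B,C,T1}  "c"  orig:{B,C}
  [0..1]={B}  "cb"
  [1..2]={B,S}  "bc"
  [0..2]={S}  "cbc"

Original NTs in T[0,2] deriving "cbc": ["S"]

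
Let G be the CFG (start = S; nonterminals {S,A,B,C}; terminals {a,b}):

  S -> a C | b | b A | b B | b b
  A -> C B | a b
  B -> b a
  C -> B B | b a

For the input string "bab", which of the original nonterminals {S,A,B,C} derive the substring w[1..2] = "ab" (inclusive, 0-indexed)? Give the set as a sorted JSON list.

CNF form of G:
  S -> T0 C | T1 A | T1 B | T1 T1 | b
  A -> C B | T0 T1
  B -> T1 T0
  C -> B B | T1 T0
  T0 -> a
  T1 -> b

CYK table (by increasing span) (cells [i..j] with 1 ≤ i ≤ j ≤ 2 only):
  cell(1,1) a: {T0}  orig:{}
  cell(2,2) b: {S,T1}  orig:{S}
  cell(1,2) ab: {A}

Original NTs in T[1,2] deriving "ab": ["A"]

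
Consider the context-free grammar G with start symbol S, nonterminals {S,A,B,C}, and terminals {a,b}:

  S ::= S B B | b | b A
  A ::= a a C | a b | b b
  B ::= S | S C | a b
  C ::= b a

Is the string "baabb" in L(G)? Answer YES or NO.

CNF form of G:
  S -> S X4 | T1 A | b
  A -> T0 T1 | T0 X2 | T1 T1
  B -> S C | S X3 | T0 T1 | T1 A | b
  C -> T1 T0
  T0 -> a
  T1 -> b
  X2 -> T0 C
  X3 -> B B
  X4 -> B B

Fill CYK table bottom-up:
  T[0,0] 'b' = {B,S,T1}  orig:{B,S}
  T[1,1] 'a' = {T0}  orig:{}
  T[2,2] 'a' = {T0}  orig:{}
  T[3,3] 'b' = {B,S,T1}  orig:{B,S}
  T[4,4] 'b' = {B,S,T1}  orig:{B,S}
  T[0,1] 'ba' = {C}
  T[1,2] 'aa' = ∅
  T[2,3] 'ab' = {A,B}
  T[3,4] 'bb' = {A,X3,X4}  orig:{A}
  T[0,2] 'baa' = ∅
  T[1,3] 'aab' = ∅
  T[2,4] 'abb' = {X3,X4}  orig:{}
  T[0,3] 'baab' = ∅
  T[1,4] 'aabb' = ∅
  T[0,4] 'baabb' = ∅

S ∉ T[0,4] ⇒ NO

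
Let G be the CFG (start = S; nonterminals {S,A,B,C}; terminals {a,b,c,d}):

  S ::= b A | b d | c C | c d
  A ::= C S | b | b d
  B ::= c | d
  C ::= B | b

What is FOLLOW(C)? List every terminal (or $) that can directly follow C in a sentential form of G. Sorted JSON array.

FIRST sets, iterate to fixpoint:
[1]
  A via A→b: +{b}
  B via B→c: +{c}
  B via B→d: +{d}
  C via C→B: +{c,d}
  C via C→b: +{b}
  S via S→b A: +{b}
  S via S→c C: +{c}
  FIRST(S)={b,c}  FIRST(A)={b}  FIRST(B)={c,d}  FIRST(C)={b,c,d}
[2]
  A via A→C S: +{c,d}
  FIRST(S)={b,c}  FIRST(A)={b,c,d}  FIRST(B)={c,d}  FIRST(C)={b,c,d}
[3] done
  FIRST(S)={b,c}  FIRST(A)={b,c,d}  FIRST(B)={c,d}  FIRST(C)={b,c,d}

FOLLOW iteration:
FOLLOW(S) := {$}
pass 1:
  A→C S: FOLLOW(C) ⊇ FIRST(S) = {b,c}; new: +{b,c}
  C→B: FOLLOW(B) ⊇ FOLLOW(C) ⊇ {b,c}; new: +{b,c}
  S→b A: FOLLOW(A) ⊇ FOLLOW(S) ⊇ {$}; new: +{$}
  S→c C: FOLLOW(C) ⊇ FOLLOW(S) ⊇ {$}; new: +{$}
  FOLLOW(S)={$}  FOLLOW(A)={$}  FOLLOW(B)={b,c}  FOLLOW(C)={$,b,c}
pass 2:
  C→B: FOLLOW(B) ⊇ FOLLOW(C) ⊇ {$,b,c}; new: +{$}
  FOLLOW(S)={$}  FOLLOW(A)={$}  FOLLOW(B)={$,b,c}  FOLLOW(C)={$,b,c}
pass 3: (stable)
  FOLLOW(S)={$}  FOLLOW(A)={$}  FOLLOW(B)={$,b,c}  FOLLOW(C)={$,b,c}

FOLLOW(C) = ["$", "b", "c"]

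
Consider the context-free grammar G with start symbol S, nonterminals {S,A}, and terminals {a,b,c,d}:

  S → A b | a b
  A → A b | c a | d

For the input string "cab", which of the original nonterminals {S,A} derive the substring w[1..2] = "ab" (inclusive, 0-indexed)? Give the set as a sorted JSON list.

Convert to CNF:
  S -> A T0 | T2 T0
  A -> A T0 | T1 T2 | d
  T0 -> b
  T1 -> c
  T2 -> a

CYK table (by increasing span), restricted to cells inside w[1..2]:
  [1..1]={T2}  "a"  orig:{}
  [2..2]={T0}  "b"  orig:{}
  [1..2]={S}  "ab"

Original NTs in T[1,2] deriving "ab": ["S"]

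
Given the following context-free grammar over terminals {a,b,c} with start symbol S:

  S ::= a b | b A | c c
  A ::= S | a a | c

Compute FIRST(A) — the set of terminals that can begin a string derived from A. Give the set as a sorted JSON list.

Compute FIRST by fixpoint:
[1]
  A via A→a a: +{a}
  A via A→c: +{c}
  S via S→a b: +{a}
  S via S→b A: +{b}
  S via S→c c: +{c}
  FIRST[S]={a,b,c}  FIRST[A]={a,c}
[2]
  A via A→S: +{b}
  FIRST[S]={a,b,c}  FIRST[A]={a,b,c}
[3] — fixpoint
  FIRST[S]={a,b,c}  FIRST[A]={a,b,c}

FIRST(A) = ["a", "b", "c"]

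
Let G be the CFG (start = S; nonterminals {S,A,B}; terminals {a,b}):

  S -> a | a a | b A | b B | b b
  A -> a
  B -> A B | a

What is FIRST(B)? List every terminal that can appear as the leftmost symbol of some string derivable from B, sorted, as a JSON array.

FIRST iteration:
pass 1:
  A via A→a: +{a}
  B via B→A B: +{a}
  S via S→a: +{a}
  S via S→b A: +{b}
  FIRST[S]={a,b}  FIRST[A]={a}  FIRST[B]={a}
pass 2: (no change)
  FIRST[S]={a,b}  FIRST[A]={a}  FIRST[B]={a}

FIRST(B) = ["a"]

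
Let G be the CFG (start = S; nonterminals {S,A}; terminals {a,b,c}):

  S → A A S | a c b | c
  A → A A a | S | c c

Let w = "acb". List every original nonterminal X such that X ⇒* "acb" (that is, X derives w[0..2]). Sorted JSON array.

Convert to CNF:
  S -> A X6 | T0 X7 | c
  A -> A X3 | A X4 | T0 X5 | T1 T1 | c
  T0 -> a
  T1 -> c
  T2 -> b
  X3 -> A S
  X4 -> A T0
  X5 -> T1 T2
  X6 -> A S
  X7 -> T1 T2

CYK table (by increasing span) (cells [i..j] with 0 ≤ i ≤ j ≤ 2 only):
  T[0,0] 'a' = {T0}  orig:{}
  T[1,1] 'c' = {A,S,T1}  orig:{A,S}
  T[2,2] 'b' = {T2}  orig:{}
  T[0,1] 'ac' = ∅
  T[1,2] 'cb' = {X5,X7}  orig:{}
  T[0,2] 'acb' = {A,S}

Original NTs in T[0,2] deriving "acb": ["A", "S"]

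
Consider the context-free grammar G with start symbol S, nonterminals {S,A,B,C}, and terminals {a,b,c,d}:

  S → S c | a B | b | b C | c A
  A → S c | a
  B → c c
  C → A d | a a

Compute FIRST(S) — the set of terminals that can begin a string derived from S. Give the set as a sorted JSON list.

FIRST iteration:
iter 1:
  A via A→a: +{a}
  B via B→c c: +{c}
  C via C→A d: +{a}
  S via S→a B: +{a}
  S via S→b: +{b}
  S via S→c A: +{c}
  S: {a,b,c}  A: {a}  B: {c}  C: {a}
iter 2:
  A via A→S c: +{b,c}
  C via C→A d: +{b,c}
  S: {a,b,c}  A: {a,b,c}  B: {c}  C: {a,b,c}
iter 3: — fixpoint
  S: {a,b,c}  A: {a,b,c}  B: {c}  C: {a,b,c}

FIRST(S) = ["a", "b", "c"]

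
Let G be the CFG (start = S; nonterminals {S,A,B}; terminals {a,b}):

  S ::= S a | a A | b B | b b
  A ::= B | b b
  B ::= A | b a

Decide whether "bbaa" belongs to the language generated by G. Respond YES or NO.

CNF form of G:
  S -> S T1 | T0 B | T0 T0 | T1 A
  A -> T0 T0 | T0 T1
  B -> T0 T0 | T0 T1
  T0 -> b
  T1 -> a

CYK fill:
  cell(0,0) b: {T0}  orig:{}
  cell(1,1) b: {T0}  orig:{}
  cell(2,2) a: {T1}  orig:{}
  cell(3,3) a: {T1}  orig:{}
  cell(0,1) bb: {A,B,S}
  cell(1,2) ba: {A,B}
  cell(2,3) aa: ∅
  cell(0,2) bba: {S}
  cell(1,3) baa: ∅
  cell(0,3) bbaa: {S}

S ∈ T[0,3] ⇒ YES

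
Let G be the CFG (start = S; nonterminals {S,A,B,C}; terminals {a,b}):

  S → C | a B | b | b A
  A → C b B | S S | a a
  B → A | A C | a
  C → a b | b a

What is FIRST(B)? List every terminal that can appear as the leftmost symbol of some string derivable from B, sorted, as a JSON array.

FIRST iteration:
[1]
  A via A→a a: +{a}
  B via B→A: +{a}
  C via C→a b: +{a}
  C via C→b a: +{b}
  S via S→C: +{a,b}
  FIRST(S)={a,b}  FIRST(A)={a}  FIRST(B)={a}  FIRST(C)={a,b}
[2]
  A via A→C b B: +{b}
  B via B→A: +{b}
  FIRST(S)={a,b}  FIRST(A)={a,b}  FIRST(B)={a,b}  FIRST(C)={a,b}
[3] (stable)
  FIRST(S)={a,b}  FIRST(A)={a,b}  FIRST(B)={a,b}  FIRST(C)={a,b}

FIRST(B) = ["a", "b"]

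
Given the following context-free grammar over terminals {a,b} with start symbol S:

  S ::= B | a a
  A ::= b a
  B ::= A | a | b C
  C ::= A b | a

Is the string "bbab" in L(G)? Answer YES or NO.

Convert to CNF:
  S -> T0 C | T0 T1 | T1 T1 | a
  A -> T0 T1
  B -> T0 C | T0 T1 | a
  C -> A T0 | a
  T0 -> b
  T1 -> a

Fill CYK table bottom-up:
  cell(0,0) b: {T0}  orig:{}
  cell(1,1) b: {T0}  orig:{}
  cell(2,2) a: {B,C,S,T1}  orig:{B,C,S}
  cell(3,3) b: {T0}  orig:{}
  cell(0,1) bb: ∅
  cell(1,2) ba: {A,B,S}
  cell(2,3) ab: ∅
  cell(0,2) bba: ∅
  cell(1,3) bab: {C}
  cell(0,3) bbab: {B,S}

S ∈ T[0,3] ⇒ YES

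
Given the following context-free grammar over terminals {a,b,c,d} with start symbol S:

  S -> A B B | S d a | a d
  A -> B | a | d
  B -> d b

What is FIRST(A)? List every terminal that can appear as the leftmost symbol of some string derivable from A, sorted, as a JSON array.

Compute FIRST by fixpoint:
round 1:
  A via A→a: +{a}
  A via A→d: +{d}
  B via B→d b: +{d}
  S via S→A B B: +{a,d}
  S: {a,d}  A: {a,d}  B: {d}
round 2: — fixpoint
  S: {a,d}  A: {a,d}  B: {d}

FIRST(A) = ["a", "d"]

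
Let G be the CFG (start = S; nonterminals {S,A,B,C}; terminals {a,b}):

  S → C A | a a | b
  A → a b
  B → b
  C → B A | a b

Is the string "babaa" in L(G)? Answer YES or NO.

Convert to CNF:
  S -> C A | T0 T0 | b
  A -> T0 T1
  B -> b
  C -> B A | T0 T1
  T0 -> a
  T1 -> b

Fill CYK table bottom-up:
  cell(0,0) b: {B,S,T1}  orig:{B,S}
  cell(1,1) a: {T0}  orig:{}
  cell(2,2) b: {B,S,T1}  orig:{B,S}
  cell(3,3) a: {T0}  orig:{}
  cell(4,4) a: {T0}  orig:{}
  cell(0,1) ba: ∅
  cell(1,2) ab: {A,C}
  cell(2,3) ba: ∅
  cell(3,4) aa: {S}
  cell(0,2) bab: {C}
  cell(1,3) aba: ∅
  cell(2,4) baa: ∅
  cell(0,3) baba: ∅
  cell(1,4) abaa: ∅
  cell(0,4) babaa: ∅

S ∉ T[0,4] ⇒ NO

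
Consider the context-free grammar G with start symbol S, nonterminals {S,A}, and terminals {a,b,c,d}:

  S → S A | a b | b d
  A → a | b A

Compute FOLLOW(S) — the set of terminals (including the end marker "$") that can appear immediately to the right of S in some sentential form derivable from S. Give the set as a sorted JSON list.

Compute FIRST by fixpoint:
pass 1:
  A via A→a: +{a}
  A via A→b A: +{b}
  S via S→a b: +{a}
  S via S→b d: +{b}
  FIRST[S]={a,b}  FIRST[A]={a,b}
pass 2: done
  FIRST[S]={a,b}  FIRST[A]={a,b}

FOLLOW iteration:
seed FOLLOW(S) with $
round 1:
  S→S A: FOLLOW(S) ⊇ FIRST(A) = {a,b}; new: +{a,b}
  S→S A: FOLLOW(A) ⊇ FOLLOW(S) ⊇ {$,a,b}; new: +{$,a,b}
  FOLLOW(S)={$,a,b}  FOLLOW(A)={$,a,b}
round 2: (stable)
  FOLLOW(S)={$,a,b}  FOLLOW(A)={$,a,b}

FOLLOW(S) = ["$", "a", "b"]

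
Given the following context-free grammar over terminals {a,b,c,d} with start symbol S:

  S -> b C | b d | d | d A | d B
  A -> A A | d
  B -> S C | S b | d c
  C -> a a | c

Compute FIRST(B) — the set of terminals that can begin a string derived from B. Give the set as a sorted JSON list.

FIRST sets, iterate to fixpoint:
[1]
  A via A→d: +{d}
  B via B→d c: +{d}
  C via C→a a: +{a}
  C via C→c: +{c}
  S via S→b C: +{b}
  S via S→d: +{d}
  FIRST(S)={b,d}  FIRST(A)={d}  FIRST(B)={d}  FIRST(C)={a,c}
[2]
  B via B→S C: +{b}
  FIRST(S)={b,d}  FIRST(A)={d}  FIRST(B)={b,d}  FIRST(C)={a,c}
[3] done
  FIRST(S)={b,d}  FIRST(A)={d}  FIRST(B)={b,d}  FIRST(C)={a,c}

FIRST(B) = ["b", "d"]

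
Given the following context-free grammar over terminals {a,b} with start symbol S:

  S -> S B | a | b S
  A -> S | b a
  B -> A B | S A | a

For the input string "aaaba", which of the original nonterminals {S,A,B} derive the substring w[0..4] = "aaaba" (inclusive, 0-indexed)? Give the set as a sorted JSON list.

Convert to CNF:
  S -> S B | T0 S | a
  A -> S B | T0 S | T0 T1 | a
  B -> A B | S A | a
  T0 -> b
  T1 -> a

Fill CYK table bottom-up (cells [i..j] with 0 ≤ i ≤ j ≤ 4 only):
  cell(0,0) a: {A,B,S,T1}  orig:{A,B,S}
  cell(1,1) a: {A,B,S,T1}  orig:{A,B,S}
  cell(2,2) a: {A,B,S,T1}  orig:{A,B,S}
  cell(3,3) b: {T0}  orig:{}
  cell(4,4) a: {A,B,S,T1}  orig:{A,B,S}
  cell(0,1) aa: {A,B,S}
  cell(1,2) aa: {A,B,S}
  cell(2,3) ab: ∅
  cell(3,4) ba: {A,S}
  cell(0,2) aaa: {A,B,S}
  cell(1,3) aab: ∅
  cell(2,4) aba: {B}
  cell(0,3) aaab: ∅
  cell(1,4) aaba: {A,B,S}
  cell(0,4) aaaba: {A,B,S}

Original NTs in T[0,4] deriving "aaaba": ["A", "B", "S"]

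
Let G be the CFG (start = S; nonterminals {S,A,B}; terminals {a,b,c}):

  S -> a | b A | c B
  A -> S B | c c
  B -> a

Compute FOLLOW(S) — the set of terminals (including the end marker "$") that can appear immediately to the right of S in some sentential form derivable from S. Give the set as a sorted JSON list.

Compute FIRST by fixpoint:
iter 1:
  A via A→c c: +{c}
  B via B→a: +{a}
  S via S→a: +{a}
  S via S→b A: +{b}
  S via S→c B: +{c}
  FIRST(S)={a,b,c}  FIRST(A)={c}  FIRST(B)={a}
iter 2:
  A via A→S B: +{a,b}
  FIRST(S)={a,b,c}  FIRST(A)={a,b,c}  FIRST(B)={a}
iter 3: — fixpoint
  FIRST(S)={a,b,c}  FIRST(A)={a,b,c}  FIRST(B)={a}

Compute FOLLOW by fixpoint:
initialize: $ ∈ FOLLOW(S)
iter 1:
  A→S B: FOLLOW(S) ⊇ FIRST(B) = {a}; new: +{a}
  S→b A: FOLLOW(A) ⊇ FOLLOW(S) ⊇ {$,a}; new: +{$,a}
  S→c B: FOLLOW(B) ⊇ FOLLOW(S) ⊇ {$,a}; new: +{$,a}
  FOLLOW[S]={$,a}  FOLLOW[A]={$,a}  FOLLOW[B]={$,a}
iter 2: (no change)
  FOLLOW[S]={$,a}  FOLLOW[A]={$,a}  FOLLOW[B]={$,a}

FOLLOW(S) = ["$", "a"]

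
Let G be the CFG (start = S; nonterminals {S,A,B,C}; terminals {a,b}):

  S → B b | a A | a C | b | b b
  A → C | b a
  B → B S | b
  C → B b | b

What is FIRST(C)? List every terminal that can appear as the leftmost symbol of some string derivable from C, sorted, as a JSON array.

FIRST sets, iterate to fixpoint:
[1]
  A via A→b a: +{b}
  B via B→b: +{b}
  C via C→B b: +{b}
  S via S→B b: +{b}
  S via S→a A: +{a}
  FIRST(S)={a,b}  FIRST(A)={b}  FIRST(B)={b}  FIRST(C)={b}
[2] done
  FIRST(S)={a,b}  FIRST(A)={b}  FIRST(B)={b}  FIRST(C)={b}

FIRST(C) = ["b"]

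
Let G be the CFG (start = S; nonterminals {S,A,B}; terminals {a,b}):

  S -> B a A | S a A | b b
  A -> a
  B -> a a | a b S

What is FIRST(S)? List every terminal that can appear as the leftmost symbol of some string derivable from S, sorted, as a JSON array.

Compute FIRST by fixpoint:
round 1:
  A via A→a: +{a}
  B via B→a a: +{a}
  S via S→B a A: +{a}
  S via S→b b: +{b}
  FIRST[S]={a,b}  FIRST[A]={a}  FIRST[B]={a}
round 2: (no change)
  FIRST[S]={a,b}  FIRST[A]={a}  FIRST[B]={a}

FIRST(S) = ["a", "b"]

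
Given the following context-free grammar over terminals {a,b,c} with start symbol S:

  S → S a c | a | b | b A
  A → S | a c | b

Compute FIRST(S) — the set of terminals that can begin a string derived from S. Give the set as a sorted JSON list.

FIRST sets, iterate to fixpoint:
[1]
  A via A→a c: +{a}
  A via A→b: +{b}
  S via S→a: +{a}
  S via S→b: +{b}
  FIRST[S]={a,b}  FIRST[A]={a,b}
[2] (stable)
  FIRST[S]={a,b}  FIRST[A]={a,b}

FIRST(S) = ["a", "b"]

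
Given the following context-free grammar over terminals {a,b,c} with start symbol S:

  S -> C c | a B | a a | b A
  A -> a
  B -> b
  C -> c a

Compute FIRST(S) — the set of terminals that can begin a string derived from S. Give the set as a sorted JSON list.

Compute FIRST by fixpoint:
iter 1:
  A via A→a: +{a}
  B via B→b: +{b}
  C via C→c a: +{c}
  S via S→C c: +{c}
  S via S→a B: +{a}
  S via S→b A: +{b}
  FIRST(S)={a,b,c}  FIRST(A)={a}  FIRST(B)={b}  FIRST(C)={c}
iter 2: done
  FIRST(S)={a,b,c}  FIRST(A)={a}  FIRST(B)={b}  FIRST(C)={c}

FIRST(S) = ["a", "b", "c"]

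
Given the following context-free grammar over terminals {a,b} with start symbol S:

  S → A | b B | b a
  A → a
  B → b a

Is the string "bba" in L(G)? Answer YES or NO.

Convert to CNF:
  S -> T0 B | T0 T1 | a
  A -> a
  B -> T0 T1
  T0 -> b
  T1 -> a

CYK fill:
  [0..0]={T0}  "b"  orig:{}
  [1..1]={T0}  "b"  orig:{}
  [2..2]={A,S,T1}  "a"  orig:{A,S}
  [0..1]=∅  "bb"
  [1..2]={B,S}  "ba"
  [0..2]={S}  "bba"

S ∈ T[0,2] ⇒ YES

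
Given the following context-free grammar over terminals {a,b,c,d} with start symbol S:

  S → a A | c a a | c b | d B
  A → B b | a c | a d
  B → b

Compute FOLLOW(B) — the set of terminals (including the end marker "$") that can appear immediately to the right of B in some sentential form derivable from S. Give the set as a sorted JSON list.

FIRST iteration:
pass 1:
  A via A→a c: +{a}
  B via B→b: +{b}
  S via S→a A: +{a}
  S via S→c a a: +{c}
  S via S→d B: +{d}
  FIRST[S]={a,c,d}  FIRST[A]={a}  FIRST[B]={b}
pass 2:
  A via A→B b: +{b}
  FIRST[S]={a,c,d}  FIRST[A]={a,b}  FIRST[B]={b}
pass 3: — fixpoint
  FIRST[S]={a,c,d}  FIRST[A]={a,b}  FIRST[B]={b}

FOLLOW sets:
FOLLOW(S) := {$}
round 1:
  A→B b: FOLLOW(B) ⊇ FIRST(b) = {b}; new: +{b}
  S→a A: FOLLOW(A) ⊇ FOLLOW(S) ⊇ {$}; new: +{$}
  S→d B: FOLLOW(B) ⊇ FOLLOW(S) ⊇ {$}; new: +{$}
  FOLLOW(S)={$}  FOLLOW(A)={$}  FOLLOW(B)={$,b}
round 2: (no change)
  FOLLOW(S)={$}  FOLLOW(A)={$}  FOLLOW(B)={$,b}

FOLLOW(B) = ["$", "b"]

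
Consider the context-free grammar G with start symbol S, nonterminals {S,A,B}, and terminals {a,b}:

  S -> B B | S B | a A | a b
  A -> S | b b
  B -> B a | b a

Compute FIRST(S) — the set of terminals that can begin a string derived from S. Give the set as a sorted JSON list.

FIRST sets, iterate to fixpoint:
iter 1:
  A via A→b b: +{b}
  B via B→b a: +{b}
  S via S→B B: +{b}
  S via S→a A: +{a}
  FIRST[S]={a,b}  FIRST[A]={b}  FIRST[B]={b}
iter 2:
  A via A→S: +{a}
  FIRST[S]={a,b}  FIRST[A]={a,b}  FIRST[B]={b}
iter 3: (stable)
  FIRST[S]={a,b}  FIRST[A]={a,b}  FIRST[B]={b}

FIRST(S) = ["a", "b"]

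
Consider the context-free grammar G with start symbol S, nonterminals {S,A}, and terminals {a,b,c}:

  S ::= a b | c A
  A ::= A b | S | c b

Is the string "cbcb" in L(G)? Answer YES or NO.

Convert to CNF:
  S -> T1 T0 | T2 A
  A -> A T0 | T1 T0 | T2 A | T2 T0
  T0 -> b
  T1 -> a
  T2 -> c

CYK fill:
  cell(0,0) c: {T2}  orig:{}
  cell(1,1) b: {T0}  orig:{}
  cell(2,2) c: {T2}  orig:{}
  cell(3,3) b: {T0}  orig:{}
  cell(0,1) cb: {A}
  cell(1,2) bc: ∅
  cell(2,3) cb: {A}
  cell(0,2) cbc: ∅
  cell(1,3) bcb: ∅
  cell(0,3) cbcb: ∅

S ∉ T[0,3] ⇒ NO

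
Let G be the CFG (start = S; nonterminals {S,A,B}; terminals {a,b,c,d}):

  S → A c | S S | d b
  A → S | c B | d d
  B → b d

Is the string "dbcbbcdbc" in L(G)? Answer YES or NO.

CNF form of G:
  S -> A T0 | S S | T1 T2
  A -> A T0 | S S | T0 B | T1 T1 | T1 T2
  B -> T2 T1
  T0 -> c
  T1 -> d
  T2 -> b

CYK table (by increasing span):
  T[0,0] 'd' = {T1}  orig:{}
  T[1,1] 'b' = {T2}  orig:{}
  T[2,2] 'c' = {T0}  orig:{}
  T[3,3] 'b' = {T2}  orig:{}
  T[4,4] 'b' = {T2}  orig:{}
  T[5,5] 'c' = {T0}  orig:{}
  T[6,6] 'd' = {T1}  orig:{}
  T[7,7] 'b' = {T2}  orig:{}
  T[8,8] 'c' = {T0}  orig:{}
  T[0,1] 'db' = {A,S}
  T[1,2] 'bc' = ∅
  T[2,3] 'cb' = ∅
  T[3,4] 'bb' = ∅
  T[4,5] 'bc' = ∅
  T[5,6] 'cd' = ∅
  T[6,7] 'db' = {A,S}
  T[7,8] 'bc' = ∅
  T[0,2] 'dbc' = {A,S}
  T[1,3] 'bcb' = ∅
  T[2,4] 'cbb' = ∅
  T[3,5] 'bbc' = ∅
  T[4,6] 'bcd' = ∅
  T[5,7] 'cdb' = ∅
  T[6,8] 'dbc' = {A,S}
  T[0,3] 'dbcb' = ∅
  T[1,4] 'bcbb' = ∅
  T[2,5] 'cbbc' = ∅
  T[3,6] 'bbcd' = ∅
  T[4,7] 'bcdb' = ∅
  T[5,8] 'cdbc' = ∅
  T[0,4] 'dbcbb' = ∅
  T[1,5] 'bcbbc' = ∅
  T[2,6] 'cbbcd' = ∅
  T[3,7] 'bbcdb' = ∅
  T[4,8] 'bcdbc' = ∅
  T[0,5] 'dbcbbc' = ∅
  T[1,6] 'bcbbcd' = ∅
  T[2,7] 'cbbcdb' = ∅
  T[3,8] 'bbcdbc' = ∅
  T[0,6] 'dbcbbcd' = ∅
  T[1,7] 'bcbbcdb' = ∅
  T[2,8] 'cbbcdbc' = ∅
  T[0,7] 'dbcbbcdb' = ∅
  T[1,8] 'bcbbcdbc' = ∅
  T[0,8] 'dbcbbcdbc' = ∅

S ∉ T[0,8] ⇒ NO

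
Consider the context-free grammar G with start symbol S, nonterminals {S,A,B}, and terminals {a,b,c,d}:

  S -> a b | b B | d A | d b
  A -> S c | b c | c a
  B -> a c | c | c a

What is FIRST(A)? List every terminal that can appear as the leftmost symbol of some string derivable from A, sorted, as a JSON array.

FIRST iteration:
[1]
  A via A→b c: +{b}
  A via A→c a: +{c}
  B via B→a c: +{a}
  B via B→c: +{c}
  S via S→a b: +{a}
  S via S→b B: +{b}
  S via S→d A: +{d}
  FIRST[S]={a,b,d}  FIRST[A]={b,c}  FIRST[B]={a,c}
[2]
  A via A→S c: +{a,d}
  FIRST[S]={a,b,d}  FIRST[A]={a,b,c,d}  FIRST[B]={a,c}
[3] (stable)
  FIRST[S]={a,b,d}  FIRST[A]={a,b,c,d}  FIRST[B]={a,c}

FIRST(A) = ["a", "b", "c", "d"]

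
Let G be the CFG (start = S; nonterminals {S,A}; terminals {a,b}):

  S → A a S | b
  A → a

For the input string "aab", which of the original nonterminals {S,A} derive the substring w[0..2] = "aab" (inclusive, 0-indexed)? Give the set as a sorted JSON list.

Convert to CNF:
  S -> A X1 | b
  A -> a
  T0 -> a
  X1 -> T0 S

Fill CYK table bottom-up, restricted to cells inside w[0..2]:
  [0..0]={A,T0}  "a"  orig:{A}
  [1..1]={A,T0}  "a"  orig:{A}
  [2..2]={S}  "b"
  [0..1]=∅  "aa"
  [1..2]={X1}  "ab"  orig:{}
  [0..2]={S}  "aab"

Original NTs in T[0,2] deriving "aab": ["S"]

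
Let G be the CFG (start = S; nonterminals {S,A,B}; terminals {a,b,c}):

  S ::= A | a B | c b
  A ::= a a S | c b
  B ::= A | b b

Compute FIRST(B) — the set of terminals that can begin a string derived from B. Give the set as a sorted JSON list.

FIRST iteration:
pass 1:
  A via A→a a S: +{a}
  A via A→c b: +{c}
  B via B→A: +{a,c}
  B via B→b b: +{b}
  S via S→A: +{a,c}
  S: {a,c}  A: {a,c}  B: {a,b,c}
pass 2: done
  S: {a,c}  A: {a,c}  B: {a,b,c}

FIRST(B) = ["a", "b", "c"]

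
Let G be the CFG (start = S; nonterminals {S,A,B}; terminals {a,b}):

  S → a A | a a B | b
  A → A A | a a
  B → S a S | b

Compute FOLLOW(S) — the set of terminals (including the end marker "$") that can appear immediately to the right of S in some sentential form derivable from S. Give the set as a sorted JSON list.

Compute FIRST by fixpoint:
pass 1:
  A via A→a a: +{a}
  B via B→b: +{b}
  S via S→a A: +{a}
  S via S→b: +{b}
  FIRST(S)={a,b}  FIRST(A)={a}  FIRST(B)={b}
pass 2:
  B via B→S a S: +{a}
  FIRST(S)={a,b}  FIRST(A)={a}  FIRST(B)={a,b}
pass 3: done
  FIRST(S)={a,b}  FIRST(A)={a}  FIRST(B)={a,b}

FOLLOW sets:
FOLLOW(S) := {$}
iter 1:
  A→A A: FOLLOW(A) ⊇ FIRST(A) = {a}; new: +{a}
  B→S a S: FOLLOW(S) ⊇ FIRST(a) = {a}; new: +{a}
  S→a A: FOLLOW(A) ⊇ FOLLOW(S) ⊇ {$,a}; new: +{$}
  S→a a B: FOLLOW(B) ⊇ FOLLOW(S) ⊇ {$,a}; new: +{$,a}
  S: {$,a}  A: {$,a}  B: {$,a}
iter 2: (stable)
  S: {$,a}  A: {$,a}  B: {$,a}

FOLLOW(S) = ["$", "a"]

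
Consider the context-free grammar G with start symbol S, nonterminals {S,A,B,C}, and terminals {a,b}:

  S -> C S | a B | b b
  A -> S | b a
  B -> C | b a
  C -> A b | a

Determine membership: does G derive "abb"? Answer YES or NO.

CNF form of G:
  S -> C S | T0 B | T1 T1
  A -> C S | T0 B | T1 T0 | T1 T1
  B -> A T1 | T1 T0 | a
  C -> A T1 | a
  T0 -> a
  T1 -> b

Fill CYK table bottom-up:
  cell(0,0) a: {B,C,T0}  orig:{B,C}
  cell(1,1) b: {T1}  orig:{}
  cell(2,2) b: {T1}  orig:{}
  cell(0,1) ab: ∅
  cell(1,2) bb: {A,S}
  cell(0,2) abb: {A,S}

S ∈ T[0,2] ⇒ YES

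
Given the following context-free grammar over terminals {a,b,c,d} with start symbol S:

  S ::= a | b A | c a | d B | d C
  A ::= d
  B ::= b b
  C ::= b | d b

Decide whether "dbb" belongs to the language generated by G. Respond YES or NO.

Convert to CNF:
  S -> T0 A | T1 B | T1 C | T2 T3 | a
  A -> d
  B -> T0 T0
  C -> T1 T0 | b
  T0 -> b
  T1 -> d
  T2 -> c
  T3 -> a

CYK table (by increasing span):
  T[0,0] 'd' = {A,T1}  orig:{A}
  T[1,1] 'b' = {C,T0}  orig:{C}
  T[2,2] 'b' = {C,T0}  orig:{C}
  T[0,1] 'db' = {C,S}
  T[1,2] 'bb' = {B}
  T[0,2] 'dbb' = {S}

S ∈ T[0,2] ⇒ YES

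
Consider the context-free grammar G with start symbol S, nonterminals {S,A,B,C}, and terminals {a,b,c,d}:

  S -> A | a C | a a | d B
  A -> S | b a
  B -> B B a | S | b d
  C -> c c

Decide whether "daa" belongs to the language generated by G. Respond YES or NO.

Convert to CNF:
  S -> T0 C | T0 T0 | T1 T0 | T2 B
  A -> T0 C | T0 T0 | T1 T0 | T2 B
  B -> B X4 | T0 C | T0 T0 | T1 T0 | T1 T2 | T2 B
  C -> T3 T3
  T0 -> a
  T1 -> b
  T2 -> d
  T3 -> c
  X4 -> B T0

CYK fill:
  [0..0]={T2}  "d"  orig:{}
  [1..1]={T0}  "a"  orig:{}
  [2..2]={T0}  "a"  orig:{}
  [0..1]=∅  "da"
  [1..2]={A,B,S}  "aa"
  [0..2]={A,B,S}  "daa"

S ∈ T[0,2] ⇒ YES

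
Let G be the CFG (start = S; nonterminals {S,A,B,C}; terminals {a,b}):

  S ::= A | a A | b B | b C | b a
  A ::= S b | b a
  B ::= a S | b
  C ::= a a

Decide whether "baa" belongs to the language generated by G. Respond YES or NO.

CNF form of G:
  S -> S T0 | T0 B | T0 C | T0 T1 | T1 A
  A -> S T0 | T0 T1
  B -> T1 S | b
  C -> T1 T1
  T0 -> b
  T1 -> a

Fill CYK table bottom-up:
  [0..0]={B,T0}  "b"  orig:{B}
  [1..1]={T1}  "a"  orig:{}
  [2..2]={T1}  "a"  orig:{}
  [0..1]={A,S}  "ba"
  [1..2]={C}  "aa"
  [0..2]={S}  "baa"

S ∈ T[0,2] ⇒ YES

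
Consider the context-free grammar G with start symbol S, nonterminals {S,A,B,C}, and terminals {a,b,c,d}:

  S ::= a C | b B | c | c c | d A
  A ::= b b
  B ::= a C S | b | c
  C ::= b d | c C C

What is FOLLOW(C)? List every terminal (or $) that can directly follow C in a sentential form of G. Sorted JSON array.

FIRST iteration:
round 1:
  A via A→b b: +{b}
  B via B→a C S: +{a}
  B via B→b: +{b}
  B via B→c: +{c}
  C via C→b d: +{b}
  C via C→c C C: +{c}
  S via S→a C: +{a}
  S via S→b B: +{b}
  S via S→c: +{c}
  S via S→d A: +{d}
  FIRST[S]={a,b,c,d}  FIRST[A]={b}  FIRST[B]={a,b,c}  FIRST[C]={b,c}
round 2: done
  FIRST[S]={a,b,c,d}  FIRST[A]={b}  FIRST[B]={a,b,c}  FIRST[C]={b,c}

Compute FOLLOW by fixpoint:
initialize: $ ∈ FOLLOW(S)
iter 1:
  B→a C S: FOLLOW(C) ⊇ FIRST(S) = {a,b,c,d}; new: +{a,b,c,d}
  S→a C: FOLLOW(C) ⊇ FOLLOW(S) ⊇ {$}; new: +{$}
  S→b B: FOLLOW(B) ⊇ FOLLOW(S) ⊇ {$}; new: +{$}
  S→d A: FOLLOW(A) ⊇ FOLLOW(S) ⊇ {$}; new: +{$}
  S: {$}  A: {$}  B: {$}  C: {$,a,b,c,d}
iter 2: done
  S: {$}  A: {$}  B: {$}  C: {$,a,b,c,d}

FOLLOW(C) = ["$", "a", "b", "c", "d"]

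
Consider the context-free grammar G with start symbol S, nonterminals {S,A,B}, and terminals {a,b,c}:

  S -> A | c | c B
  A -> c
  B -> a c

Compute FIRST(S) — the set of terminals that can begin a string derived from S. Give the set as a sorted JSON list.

FIRST iteration:
[1]
  A via A→c: +{c}
  B via B→a c: +{a}
  S via S→A: +{c}
  S: {c}  A: {c}  B: {a}
[2] — fixpoint
  S: {c}  A: {c}  B: {a}

FIRST(S) = ["c"]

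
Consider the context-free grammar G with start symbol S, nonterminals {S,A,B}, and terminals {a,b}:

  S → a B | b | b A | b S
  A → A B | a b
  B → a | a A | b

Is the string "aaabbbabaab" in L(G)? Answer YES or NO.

CNF form of G:
  S -> T0 B | T1 A | T1 S | b
  A -> A B | T0 T1
  B -> T0 A | a | b
  T0 -> a
  T1 -> b

CYK table (by increasing span):
  cell(0,0) a: {B,T0}  orig:{B}
  cell(1,1) a: {B,T0}  orig:{B}
  cell(2,2) a: {B,T0}  orig:{B}
  cell(3,3) b: {B,S,T1}  orig:{B,S}
  cell(4,4) b: {B,S,T1}  orig:{B,S}
  cell(5,5) b: {B,S,T1}  orig:{B,S}
  cell(6,6) a: {B,T0}  orig:{B}
  cell(7,7) b: {B,S,T1}  orig:{B,S}
  cell(8,8) a: {B,T0}  orig:{B}
  cell(9,9) a: {B,T0}  orig:{B}
  cell(10,10) b: {B,S,T1}  orig:{B,S}
  cell(0,1) aa: {S}
  cell(1,2) aa: {S}
  cell(2,3) ab: {A,S}
  cell(3,4) bb: {S}
  cell(4,5) bb: {S}
  cell(5,6) ba: ∅
  cell(6,7) ab: {A,S}
  cell(7,8) ba: ∅
  cell(8,9) aa: {S}
  cell(9,10) ab: {A,S}
  cell(0,2) aaa: ∅
  cell(1,3) aab: {B}
  cell(2,4) abb: {A}
  cell(3,5) bbb: {S}
  cell(4,6) bba: ∅
  cell(5,7) bab: {S}
  cell(6,8) aba: {A}
  cell(7,9) baa: {S}
  cell(8,10) aab: {B}
  cell(0,3) aaab: {S}
  cell(1,4) aabb: {B}
  cell(2,5) abbb: {A}
  cell(3,6) bbba: ∅
  cell(4,7) bbab: {S}
  cell(5,8) baba: {S}
  cell(6,9) abaa: {A}
  cell(7,10) baab: ∅
  cell(0,4) aaabb: {S}
  cell(1,5) aabbb: {B}
  cell(2,6) abbba: {A}
  cell(3,7) bbbab: {S}
  cell(4,8) bbaba: {S}
  cell(5,9) babaa: {S}
  cell(6,10) abaab: {A}
  cell(0,5) aaabbb: {S}
  cell(1,6) aabbba: {B}
  cell(2,7) abbbab: {A}
  cell(3,8) bbbaba: {S}
  cell(4,9) bbabaa: {S}
  cell(5,10) babaab: {S}
  cell(0,6) aaabbba: {S}
  cell(1,7) aabbbab: {B}
  cell(2,8) abbbaba: {A}
  cell(3,9) bbbabaa: {S}
  cell(4,10) bbabaab: {S}
  cell(0,7) aaabbbab: {S}
  cell(1,8) aabbbaba: {B}
  cell(2,9) abbbabaa: {A}
  cell(3,10) bbbabaab: {S}
  cell(0,8) aaabbbaba: {S}
  cell(1,9) aabbbabaa: {B}
  cell(2,10) abbbabaab: {A}
  cell(0,9) aaabbbabaa: {S}
  cell(1,10) aabbbabaab: {B}
  cell(0,10) aaabbbabaab: {S}

S ∈ T[0,10] ⇒ YES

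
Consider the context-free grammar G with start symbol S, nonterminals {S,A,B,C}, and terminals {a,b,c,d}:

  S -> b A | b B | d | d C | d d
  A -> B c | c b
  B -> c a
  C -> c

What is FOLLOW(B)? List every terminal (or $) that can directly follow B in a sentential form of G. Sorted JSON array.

FIRST iteration:
round 1:
  A via A→c b: +{c}
  B via B→c a: +{c}
  C via C→c: +{c}
  S via S→b A: +{b}
  S via S→d: +{d}
  FIRST(S)={b,d}  FIRST(A)={c}  FIRST(B)={c}  FIRST(C)={c}
round 2: — fixpoint
  FIRST(S)={b,d}  FIRST(A)={c}  FIRST(B)={c}  FIRST(C)={c}

Compute FOLLOW by fixpoint:
initialize: $ ∈ FOLLOW(S)
iter 1:
  A→B c: FOLLOW(B) ⊇ FIRST(c) = {c}; new: +{c}
  S→b A: FOLLOW(A) ⊇ FOLLOW(S) ⊇ {$}; new: +{$}
  S→b B: FOLLOW(B) ⊇ FOLLOW(S) ⊇ {$}; new: +{$}
  S→d C: FOLLOW(C) ⊇ FOLLOW(S) ⊇ {$}; new: +{$}
  FOLLOW[S]={$}  FOLLOW[A]={$}  FOLLOW[B]={$,c}  FOLLOW[C]={$}
iter 2: (no change)
  FOLLOW[S]={$}  FOLLOW[A]={$}  FOLLOW[B]={$,c}  FOLLOW[C]={$}

FOLLOW(B) = ["$", "c"]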